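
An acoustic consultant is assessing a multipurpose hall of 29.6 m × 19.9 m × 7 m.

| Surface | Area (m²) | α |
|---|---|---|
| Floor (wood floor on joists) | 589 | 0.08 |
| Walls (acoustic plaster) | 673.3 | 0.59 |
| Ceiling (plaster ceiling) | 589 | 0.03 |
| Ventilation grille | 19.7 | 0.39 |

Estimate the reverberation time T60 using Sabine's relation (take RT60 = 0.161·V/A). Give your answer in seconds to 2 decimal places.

A = Σ Sᵢαᵢ = 589×0.08 + 673.3×0.59 + 589×0.03 + 19.7×0.39 = 469.720 sabins.
Volume V = 29.6 × 19.9 × 7 = 4123.28 m³.
RT60 = 0.161 · V / A = 0.161 × 4123.28 / 469.720 = 1.41 s.

1.41 seconds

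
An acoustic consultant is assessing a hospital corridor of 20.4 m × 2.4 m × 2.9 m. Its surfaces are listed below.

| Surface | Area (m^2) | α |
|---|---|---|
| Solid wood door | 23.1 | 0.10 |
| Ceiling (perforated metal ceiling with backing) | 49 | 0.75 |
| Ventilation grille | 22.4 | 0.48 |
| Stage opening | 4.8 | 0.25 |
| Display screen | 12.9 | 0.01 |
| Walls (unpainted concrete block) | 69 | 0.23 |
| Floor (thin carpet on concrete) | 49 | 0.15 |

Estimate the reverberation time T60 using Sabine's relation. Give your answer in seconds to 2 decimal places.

Equivalent absorption area: A = 23.1×0.10 + 49×0.75 + 22.4×0.48 + 4.8×0.25 + 12.9×0.01 + 69×0.23 + 49×0.15 = 74.361 m^2.
Room volume: 141.984 m³.
RT60 = 0.161 · V / A = 0.161 × 141.984 / 74.361 = 0.31 s.

0.31 s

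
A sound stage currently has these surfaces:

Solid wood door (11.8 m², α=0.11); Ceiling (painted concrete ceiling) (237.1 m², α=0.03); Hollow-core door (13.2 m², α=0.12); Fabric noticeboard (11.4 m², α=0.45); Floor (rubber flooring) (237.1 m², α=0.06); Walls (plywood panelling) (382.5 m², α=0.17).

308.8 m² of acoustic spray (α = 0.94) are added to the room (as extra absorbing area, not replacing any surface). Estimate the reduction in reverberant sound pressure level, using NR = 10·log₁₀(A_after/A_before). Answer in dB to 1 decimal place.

A_before = Σ Sᵢαᵢ = 11.8×0.11 + 237.1×0.03 + 13.2×0.12 + 11.4×0.45 + 237.1×0.06 + 382.5×0.17 = 94.376 sabins.
Added absorption = 308.8 × 0.94 = 290.272 sabins.
A_after = 94.376 + 290.272 = 384.648 sabins.
Reduction = 10 log₁₀(A_after/A_before) = 10 log₁₀(4.0757) = 6.1 dB.

6.1 dB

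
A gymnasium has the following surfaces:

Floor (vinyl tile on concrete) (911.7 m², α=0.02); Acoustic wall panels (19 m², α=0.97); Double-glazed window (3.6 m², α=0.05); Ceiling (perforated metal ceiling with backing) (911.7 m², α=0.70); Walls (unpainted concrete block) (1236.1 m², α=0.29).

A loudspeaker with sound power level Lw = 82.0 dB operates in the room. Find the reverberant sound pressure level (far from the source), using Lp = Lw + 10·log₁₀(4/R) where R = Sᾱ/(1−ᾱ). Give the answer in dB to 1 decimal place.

A = 1033.503 sabins; S = 3082.1 m².
ᾱ = 1033.503/3082.1 = 0.3353; R = Sᾱ/(1−ᾱ) = 1033.503/(1−0.3353) = 1554.841 m².
Lp = 82.0 + 10·log₁₀(4/1554.841) = 82.0 + (-25.90) = 56.1 dB.

56.1 dB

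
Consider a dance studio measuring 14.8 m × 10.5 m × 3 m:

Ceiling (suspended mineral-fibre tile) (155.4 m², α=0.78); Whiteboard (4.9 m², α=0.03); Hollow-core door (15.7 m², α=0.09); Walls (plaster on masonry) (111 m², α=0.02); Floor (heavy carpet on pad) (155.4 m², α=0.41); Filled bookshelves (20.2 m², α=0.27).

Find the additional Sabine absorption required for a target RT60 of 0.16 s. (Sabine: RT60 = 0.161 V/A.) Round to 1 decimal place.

Equivalent absorption area: A₁ = 155.4·0.78 + 4.9·0.03 + 15.7·0.09 + 111·0.02 + 155.4·0.41 + 20.2·0.27 = 194.160 m².
Target A₂ = 0.161·466.2/0.16 = 469.114 sabins (V = 466.2 m³).
Shortfall: 469.114 − 194.160 = 275.0 sabins.

275.0 sabins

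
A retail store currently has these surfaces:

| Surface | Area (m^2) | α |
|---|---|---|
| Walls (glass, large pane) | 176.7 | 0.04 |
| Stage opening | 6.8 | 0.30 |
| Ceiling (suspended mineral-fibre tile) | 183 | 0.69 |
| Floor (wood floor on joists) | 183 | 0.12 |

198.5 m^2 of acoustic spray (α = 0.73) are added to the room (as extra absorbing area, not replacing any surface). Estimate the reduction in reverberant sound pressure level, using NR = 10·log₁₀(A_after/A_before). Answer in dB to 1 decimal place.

Summing Sᵢαᵢ: 7.068 + 2.040 + 126.270 + 21.960 → A_before = 157.338 sabins.
Treatment contributes 198.5·0.73 = 144.905 sabins.
New total A_after = 302.243 sabins.
NR = 10·log₁₀(302.243/157.338) = 2.8 dB.

2.8 dB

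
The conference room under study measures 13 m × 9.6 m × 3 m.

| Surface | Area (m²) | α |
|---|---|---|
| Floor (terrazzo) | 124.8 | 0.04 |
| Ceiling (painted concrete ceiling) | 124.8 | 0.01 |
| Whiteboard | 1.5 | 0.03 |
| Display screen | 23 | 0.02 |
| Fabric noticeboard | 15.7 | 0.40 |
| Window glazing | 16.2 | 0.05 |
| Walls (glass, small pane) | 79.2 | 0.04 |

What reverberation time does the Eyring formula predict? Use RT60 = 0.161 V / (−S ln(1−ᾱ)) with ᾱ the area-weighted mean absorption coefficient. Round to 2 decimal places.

3.47 s

Total surface area S = 124.8 + 124.8 + 1.5 + 23 + 15.7 + 16.2 + 79.2 = 385.2 m².
Σ(Sᵢαᵢ) = 124.8×0.04 + 124.8×0.01 + 1.5×0.03 + 23×0.02 + 15.7×0.40 + 16.2×0.05 + 79.2×0.04 = 17.003.
ᾱ = 17.003 / 385.2 = 0.0441.
Eyring denominator: −S ln(1−ᾱ) = 17.373.
V = 13 × 9.6 × 3 = 374.4 m³.
T = 0.161·V/[−S·ln(1−ᾱ)] = 0.161·374.4/17.373 = 3.47 s.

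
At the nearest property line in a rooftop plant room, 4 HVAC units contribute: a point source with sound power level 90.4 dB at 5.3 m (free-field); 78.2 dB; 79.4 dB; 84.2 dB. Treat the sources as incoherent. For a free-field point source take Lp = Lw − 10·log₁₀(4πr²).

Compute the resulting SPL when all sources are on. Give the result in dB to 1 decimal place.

86.2 dB

Source at 5.3 m: Lp = 90.4 − 10·log₁₀(4π·5.3²) = 90.4 − 10·log₁₀(352.989) = 64.9 dB.
Converting to relative power and adding: 10^(64.9/10) + 10^(78.2/10) + 10^(79.4/10) + 10^(84.2/10) = 4.193e+08.
Combined level = 10 log₁₀(4.193e+08) = 86.2 dB.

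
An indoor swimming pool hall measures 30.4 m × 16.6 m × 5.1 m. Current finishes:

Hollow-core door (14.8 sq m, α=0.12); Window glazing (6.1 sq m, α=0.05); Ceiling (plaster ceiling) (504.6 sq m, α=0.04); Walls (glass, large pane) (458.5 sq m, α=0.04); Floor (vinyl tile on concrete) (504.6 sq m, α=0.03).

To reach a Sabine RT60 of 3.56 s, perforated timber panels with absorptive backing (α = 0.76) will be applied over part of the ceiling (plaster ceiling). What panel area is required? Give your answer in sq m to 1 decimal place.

84.2

Equivalent absorption area: A₁ = 14.8×0.12 + 6.1×0.05 + 504.6×0.04 + 458.5×0.04 + 504.6×0.03 = 55.743 sq m.
V = 2573.664 m³. Target absorption A₂ = 0.161 × 2573.664 / 3.56 = 116.393 sabins.
ΔA needed = 116.393 − 55.743 = 60.650 sabins.
Each sq m of panel replacing the ceiling (plaster ceiling) adds (0.76 − 0.04) = 0.72 sabins.
Area = ΔA/Δα = 60.650/0.72 = 84.2 sq m.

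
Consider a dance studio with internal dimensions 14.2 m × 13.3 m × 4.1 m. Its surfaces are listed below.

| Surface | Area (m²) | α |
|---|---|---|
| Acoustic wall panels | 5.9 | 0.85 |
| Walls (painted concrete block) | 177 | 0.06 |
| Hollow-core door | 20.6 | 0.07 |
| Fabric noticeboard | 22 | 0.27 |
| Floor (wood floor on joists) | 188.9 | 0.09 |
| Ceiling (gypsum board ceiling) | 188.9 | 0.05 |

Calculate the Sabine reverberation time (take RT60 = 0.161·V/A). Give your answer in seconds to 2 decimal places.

Total absorption A = 5.9×0.85 + 177×0.06 + 20.6×0.07 + 22×0.27 + 188.9×0.09 + 188.9×0.05
  = 5.015 + 10.620 + 1.442 + 5.940 + 17.001 + 9.445 = 49.463 m² sabins.
Room volume: 774.326 m³.
Sabine: RT60 = 0.161 × 774.326 / 49.463 = 2.52 s.

2.52 seconds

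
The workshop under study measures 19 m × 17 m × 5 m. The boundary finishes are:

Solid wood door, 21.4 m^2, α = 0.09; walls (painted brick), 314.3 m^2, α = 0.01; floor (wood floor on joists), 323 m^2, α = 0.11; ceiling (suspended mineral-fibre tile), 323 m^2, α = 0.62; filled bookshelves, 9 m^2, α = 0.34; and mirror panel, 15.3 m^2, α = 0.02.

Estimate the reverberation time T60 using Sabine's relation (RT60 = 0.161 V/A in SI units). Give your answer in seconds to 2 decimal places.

A = Σ Sᵢαᵢ = 21.4*0.09 + 314.3*0.01 + 323*0.11 + 323*0.62 + 9*0.34 + 15.3*0.02 = 244.225 sabins.
Volume V = 19 × 17 × 5 = 1615 m³.
Sabine: RT60 = 0.161 × 1615 / 244.225 = 1.06 s.

1.06 seconds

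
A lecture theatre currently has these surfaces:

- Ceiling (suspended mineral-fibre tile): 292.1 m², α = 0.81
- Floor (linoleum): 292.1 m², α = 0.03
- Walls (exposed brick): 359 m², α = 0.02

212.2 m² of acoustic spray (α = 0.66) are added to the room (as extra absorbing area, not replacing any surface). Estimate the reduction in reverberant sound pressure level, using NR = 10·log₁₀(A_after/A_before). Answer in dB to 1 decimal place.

A_before = Σ Sᵢαᵢ = 292.1*0.81 + 292.1*0.03 + 359*0.02 = 252.544 sabins.
Treatment contributes 212.2·0.66 = 140.052 sabins.
New total A_after = 392.596 sabins.
Reduction = 10 log₁₀(A_after/A_before) = 10 log₁₀(1.5546) = 1.9 dB.

1.9 dB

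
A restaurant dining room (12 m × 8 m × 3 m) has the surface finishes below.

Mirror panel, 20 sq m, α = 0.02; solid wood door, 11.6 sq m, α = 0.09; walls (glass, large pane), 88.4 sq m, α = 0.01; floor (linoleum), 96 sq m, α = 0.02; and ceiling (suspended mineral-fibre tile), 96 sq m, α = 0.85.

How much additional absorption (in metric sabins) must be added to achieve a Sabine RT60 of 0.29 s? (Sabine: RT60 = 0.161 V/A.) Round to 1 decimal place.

74.0 sabins

A₁ = Σ Sᵢαᵢ = 20·0.02 + 11.6·0.09 + 88.4·0.01 + 96·0.02 + 96·0.85 = 85.848 sabins.
Target A₂ = 0.161·288/0.29 = 159.890 sabins (V = 288 m³).
Additional absorption ΔA = 159.890 − 85.848 = 74.0 sabins.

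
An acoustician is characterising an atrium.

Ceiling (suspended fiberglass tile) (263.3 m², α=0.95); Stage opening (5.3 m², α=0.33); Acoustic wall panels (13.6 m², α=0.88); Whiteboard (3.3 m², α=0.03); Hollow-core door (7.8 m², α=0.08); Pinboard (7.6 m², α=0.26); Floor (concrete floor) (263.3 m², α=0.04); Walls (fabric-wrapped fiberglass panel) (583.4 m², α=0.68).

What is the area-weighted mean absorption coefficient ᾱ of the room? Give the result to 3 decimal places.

0.587

Total surface area S = 1147.6 m².
Weighted sum Σ Sα = 673.795.
ᾱ = A/S = 0.587.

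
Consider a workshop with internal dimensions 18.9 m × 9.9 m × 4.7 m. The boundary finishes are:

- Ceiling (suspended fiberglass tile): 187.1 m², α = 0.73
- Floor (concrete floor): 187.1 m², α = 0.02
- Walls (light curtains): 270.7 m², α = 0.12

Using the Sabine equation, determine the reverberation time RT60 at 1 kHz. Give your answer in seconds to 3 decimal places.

0.819 s

A = Σ Sᵢαᵢ = 187.1·0.73 + 187.1·0.02 + 270.7·0.12 = 172.809 sabins.
Volume V = 18.9 × 9.9 × 4.7 = 879.417 m³.
RT60 = 0.161 · V / A = 0.161 × 879.417 / 172.809 = 0.819 s.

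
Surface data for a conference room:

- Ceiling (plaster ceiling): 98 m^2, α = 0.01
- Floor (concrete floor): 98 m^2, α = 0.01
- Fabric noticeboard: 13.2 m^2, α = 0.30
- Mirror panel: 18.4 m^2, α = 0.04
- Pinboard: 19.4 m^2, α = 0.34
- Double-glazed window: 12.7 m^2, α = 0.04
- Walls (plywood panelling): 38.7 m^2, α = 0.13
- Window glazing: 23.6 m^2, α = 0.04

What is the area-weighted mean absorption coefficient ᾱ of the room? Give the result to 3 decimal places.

S = Σ Sᵢ = 98 + 98 + 13.2 + 18.4 + 19.4 + 12.7 + 38.7 + 23.6 = 322.0 m^2.
Weighted sum Σ Sα = 19.735.
ᾱ = 19.735 / 322.0 = 0.061.

0.061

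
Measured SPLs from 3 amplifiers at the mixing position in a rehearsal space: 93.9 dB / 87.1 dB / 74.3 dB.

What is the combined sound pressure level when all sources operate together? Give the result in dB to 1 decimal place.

Sum in the linear (power) domain: Σ 10^(Lᵢ/10) = 10^(93.9/10) + 10^(87.1/10) + 10^(74.3/10) = 2.994e+09.
L_total = 10·log₁₀(2.994e+09) = 94.8 dB.

94.8 dB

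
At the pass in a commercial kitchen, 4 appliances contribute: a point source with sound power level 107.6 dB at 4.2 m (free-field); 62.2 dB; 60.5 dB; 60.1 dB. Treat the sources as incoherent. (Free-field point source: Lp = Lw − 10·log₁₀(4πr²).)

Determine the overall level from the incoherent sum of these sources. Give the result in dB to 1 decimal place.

Source at 4.2 m: Lp = 107.6 − 10·log₁₀(4π·4.2²) = 107.6 − 10·log₁₀(221.671) = 84.1 dB.
Σ 10^(Lᵢ/10) = 2.608e+08.
Combined level = 10 log₁₀(2.608e+08) = 84.2 dB.

84.2 dB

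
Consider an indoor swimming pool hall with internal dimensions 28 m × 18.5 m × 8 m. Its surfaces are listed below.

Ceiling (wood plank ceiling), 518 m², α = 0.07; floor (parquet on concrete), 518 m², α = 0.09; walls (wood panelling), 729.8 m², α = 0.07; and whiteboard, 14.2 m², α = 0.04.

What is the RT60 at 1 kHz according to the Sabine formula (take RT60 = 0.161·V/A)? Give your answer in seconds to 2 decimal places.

4.96 s

Summing Sᵢαᵢ: 36.260 + 46.620 + 51.086 + 0.568 → A = 134.534 sabins.
V = 28·18.5·8 = 4144 m³.
RT60 = 0.161 · V / A = 0.161 × 4144 / 134.534 = 4.96 s.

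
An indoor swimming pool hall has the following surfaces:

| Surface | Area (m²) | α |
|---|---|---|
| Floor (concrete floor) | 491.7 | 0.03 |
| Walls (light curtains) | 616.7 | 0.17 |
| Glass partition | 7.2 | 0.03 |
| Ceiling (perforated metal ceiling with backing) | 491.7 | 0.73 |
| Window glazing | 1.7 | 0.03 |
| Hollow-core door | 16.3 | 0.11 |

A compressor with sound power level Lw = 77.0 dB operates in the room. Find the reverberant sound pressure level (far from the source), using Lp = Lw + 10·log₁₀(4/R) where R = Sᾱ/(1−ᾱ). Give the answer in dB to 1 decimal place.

A = 480.591 sabins; S = 1625.3 m².
ᾱ = 0.2957, so room constant R = A/(1−ᾱ) = 682.367 m².
Lp = 77.0 + 10·log₁₀(4/682.367) = 77.0 + (-22.32) = 54.7 dB.

54.7 dB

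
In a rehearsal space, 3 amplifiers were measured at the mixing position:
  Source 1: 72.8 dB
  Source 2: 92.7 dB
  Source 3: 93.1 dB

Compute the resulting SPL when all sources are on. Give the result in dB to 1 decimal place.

95.9 dB

Sum in the linear (power) domain: Σ 10^(Lᵢ/10) = 10^(72.8/10) + 10^(92.7/10) + 10^(93.1/10) = 3.923e+09.
L_total = 10·log₁₀(3.923e+09) = 95.9 dB.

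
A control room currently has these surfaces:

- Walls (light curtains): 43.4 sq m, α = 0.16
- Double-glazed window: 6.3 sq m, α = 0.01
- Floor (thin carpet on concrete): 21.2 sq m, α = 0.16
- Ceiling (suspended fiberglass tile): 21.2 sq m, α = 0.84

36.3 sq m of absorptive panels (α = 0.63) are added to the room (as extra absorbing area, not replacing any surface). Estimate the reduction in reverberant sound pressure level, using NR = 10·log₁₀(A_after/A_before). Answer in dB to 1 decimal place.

2.6 dB

Total absorption A_before = 43.4·0.16 + 6.3·0.01 + 21.2·0.16 + 21.2·0.84
  = 6.944 + 0.063 + 3.392 + 17.808 = 28.207 sq m sabins.
Treatment contributes 36.3·0.63 = 22.869 sabins.
New total A_after = 51.076 sabins.
Reduction = 10 log₁₀(A_after/A_before) = 10 log₁₀(1.8108) = 2.6 dB.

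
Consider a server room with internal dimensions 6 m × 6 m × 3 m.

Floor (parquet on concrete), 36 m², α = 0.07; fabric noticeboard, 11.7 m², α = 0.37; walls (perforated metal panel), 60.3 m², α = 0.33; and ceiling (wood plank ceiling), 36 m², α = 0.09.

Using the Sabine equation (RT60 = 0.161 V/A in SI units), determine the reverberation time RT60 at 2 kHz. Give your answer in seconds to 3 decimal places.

0.580 s

Equivalent absorption area: A = 36·0.07 + 11.7·0.37 + 60.3·0.33 + 36·0.09 = 29.988 m².
Volume V = 6 × 6 × 3 = 108 m³.
Sabine: RT60 = 0.161 × 108 / 29.988 = 0.580 s.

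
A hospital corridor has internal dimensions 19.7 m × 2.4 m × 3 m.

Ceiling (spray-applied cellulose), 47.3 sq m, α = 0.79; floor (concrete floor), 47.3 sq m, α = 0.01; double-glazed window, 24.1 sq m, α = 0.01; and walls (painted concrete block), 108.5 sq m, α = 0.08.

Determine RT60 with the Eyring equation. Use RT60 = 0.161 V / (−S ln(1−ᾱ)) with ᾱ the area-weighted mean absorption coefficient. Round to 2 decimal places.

Total surface area S = 47.3 + 47.3 + 24.1 + 108.5 = 227.2 sq m.
Σ(Sᵢαᵢ) = 47.3×0.79 + 47.3×0.01 + 24.1×0.01 + 108.5×0.08 = 46.761.
Mean coefficient ᾱ = A/S = 0.2058.
−S·ln(1−ᾱ) = −227.2 × ln(1 − 0.2058) = 52.351.
V = 19.7 × 2.4 × 3 = 141.84 m³.
RT60 = 0.161 × 141.84 / 52.351 = 0.44 s.

0.44 seconds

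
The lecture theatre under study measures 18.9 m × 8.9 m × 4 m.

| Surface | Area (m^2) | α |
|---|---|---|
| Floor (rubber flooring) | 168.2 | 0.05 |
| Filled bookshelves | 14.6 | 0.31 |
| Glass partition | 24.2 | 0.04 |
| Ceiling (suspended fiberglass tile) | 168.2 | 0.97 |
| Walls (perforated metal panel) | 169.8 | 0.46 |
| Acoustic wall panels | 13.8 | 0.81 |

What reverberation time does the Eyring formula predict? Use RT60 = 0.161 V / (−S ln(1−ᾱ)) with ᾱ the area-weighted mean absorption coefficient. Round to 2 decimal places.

0.30 sec

Total surface area S = 168.2 + 14.6 + 24.2 + 168.2 + 169.8 + 13.8 = 558.8 m^2.
Absorption A = 168.2×0.05 + 14.6×0.31 + 24.2×0.04 + 168.2×0.97 + 169.8×0.46 + 13.8×0.81 = 266.344 sabins.
Mean coefficient ᾱ = A/S = 0.4766.
−S·ln(1−ᾱ) = −558.8 × ln(1 − 0.4766) = 361.772.
V = 18.9 × 8.9 × 4 = 672.84 m³.
RT60 = 0.161 × 672.84 / 361.772 = 0.30 s.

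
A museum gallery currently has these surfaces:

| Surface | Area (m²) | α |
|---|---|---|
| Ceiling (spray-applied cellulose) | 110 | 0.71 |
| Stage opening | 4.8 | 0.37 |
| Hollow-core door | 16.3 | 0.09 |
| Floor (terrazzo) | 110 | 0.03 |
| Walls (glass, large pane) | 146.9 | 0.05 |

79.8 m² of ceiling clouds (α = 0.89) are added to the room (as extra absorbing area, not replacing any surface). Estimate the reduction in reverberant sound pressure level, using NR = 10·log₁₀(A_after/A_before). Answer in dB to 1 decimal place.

Total absorption A_before = 110·0.71 + 4.8·0.37 + 16.3·0.09 + 110·0.03 + 146.9·0.05
  = 78.100 + 1.776 + 1.467 + 3.300 + 7.345 = 91.988 m² sabins.
Added absorption = 79.8 × 0.89 = 71.022 sabins.
A_after = 91.988 + 71.022 = 163.010 sabins.
Reduction = 10 log₁₀(A_after/A_before) = 10 log₁₀(1.7721) = 2.5 dB.

2.5 dB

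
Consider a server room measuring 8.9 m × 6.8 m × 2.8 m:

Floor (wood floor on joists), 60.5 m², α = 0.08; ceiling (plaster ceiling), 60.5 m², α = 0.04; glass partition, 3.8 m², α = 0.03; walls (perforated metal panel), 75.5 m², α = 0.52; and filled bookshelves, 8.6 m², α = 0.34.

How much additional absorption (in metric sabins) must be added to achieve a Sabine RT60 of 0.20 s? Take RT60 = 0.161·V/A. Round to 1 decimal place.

Summing Sᵢαᵢ: 4.840 + 2.420 + 0.114 + 39.260 + 2.924 → A₁ = 49.558 sabins.
V = 169.456 m³. Required absorption A₂ = 0.161 × 169.456 / 0.20 = 136.412 sabins.
Shortfall: 136.412 − 49.558 = 86.9 sabins.

86.9 sabins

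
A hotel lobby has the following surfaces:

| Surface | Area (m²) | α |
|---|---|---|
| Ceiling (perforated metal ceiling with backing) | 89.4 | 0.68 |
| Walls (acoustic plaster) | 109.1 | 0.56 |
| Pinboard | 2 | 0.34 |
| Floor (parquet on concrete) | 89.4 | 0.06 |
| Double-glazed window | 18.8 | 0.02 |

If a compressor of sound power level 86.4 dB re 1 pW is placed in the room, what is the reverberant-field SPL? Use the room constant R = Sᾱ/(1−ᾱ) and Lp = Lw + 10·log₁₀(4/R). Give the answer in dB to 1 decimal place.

69.0 dB

Σ(Sᵢαᵢ) = 89.4×0.68 + 109.1×0.56 + 2×0.34 + 89.4×0.06 + 18.8×0.02 = 128.308; total area S = 308.7 m².
ᾱ = 128.308/308.7 = 0.4156; R = Sᾱ/(1−ᾱ) = 128.308/(1−0.4156) = 219.555 m².
Lp = Lw + 10 log₁₀(4/R) = 86.4 -17.39 = 69.0 dB.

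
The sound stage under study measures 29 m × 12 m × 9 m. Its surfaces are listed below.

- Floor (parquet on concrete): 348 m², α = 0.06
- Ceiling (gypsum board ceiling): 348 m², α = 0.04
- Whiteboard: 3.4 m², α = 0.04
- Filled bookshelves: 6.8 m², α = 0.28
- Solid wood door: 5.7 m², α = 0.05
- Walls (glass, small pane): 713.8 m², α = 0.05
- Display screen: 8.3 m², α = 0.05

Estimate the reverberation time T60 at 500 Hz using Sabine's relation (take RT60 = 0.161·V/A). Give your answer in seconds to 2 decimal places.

6.89 s

A = Σ Sᵢαᵢ = 348·0.06 + 348·0.04 + 3.4·0.04 + 6.8·0.28 + 5.7·0.05 + 713.8·0.05 + 8.3·0.05 = 73.230 sabins.
Volume V = 29 × 12 × 9 = 3132 m³.
Sabine: RT60 = 0.161 × 3132 / 73.230 = 6.89 s.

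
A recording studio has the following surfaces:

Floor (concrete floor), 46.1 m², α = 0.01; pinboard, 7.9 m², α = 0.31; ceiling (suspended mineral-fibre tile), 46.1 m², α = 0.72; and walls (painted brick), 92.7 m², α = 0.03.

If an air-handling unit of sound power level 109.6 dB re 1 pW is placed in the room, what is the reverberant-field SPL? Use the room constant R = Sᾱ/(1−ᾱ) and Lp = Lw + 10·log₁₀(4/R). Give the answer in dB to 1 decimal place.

98.7 dB

Σ(Sᵢαᵢ) = 46.1×0.01 + 7.9×0.31 + 46.1×0.72 + 92.7×0.03 = 38.883; total area S = 192.8 m².
ᾱ = 38.883/192.8 = 0.2017; R = Sᾱ/(1−ᾱ) = 38.883/(1−0.2017) = 48.707 m².
Lp = Lw + 10 log₁₀(4/R) = 109.6 -10.86 = 98.7 dB.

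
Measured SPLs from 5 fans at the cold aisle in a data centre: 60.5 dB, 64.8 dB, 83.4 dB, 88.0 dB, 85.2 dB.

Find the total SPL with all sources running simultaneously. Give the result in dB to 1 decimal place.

Sum in the linear (power) domain: Σ 10^(Lᵢ/10) = 10^(60.5/10) + 10^(64.8/10) + 10^(83.4/10) + 10^(88.0/10) + 10^(85.2/10) = 1.185e+09.
Back to dB: 10·log₁₀ Σ = 90.7 dB.

90.7 dB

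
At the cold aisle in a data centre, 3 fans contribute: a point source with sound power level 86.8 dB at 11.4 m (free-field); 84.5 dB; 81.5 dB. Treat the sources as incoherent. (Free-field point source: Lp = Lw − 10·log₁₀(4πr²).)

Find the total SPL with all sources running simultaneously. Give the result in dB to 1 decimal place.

86.3 dB

Source at 11.4 m: Lp = 86.8 − 10·log₁₀(4π·11.4²) = 86.8 − 10·log₁₀(1633.126) = 54.7 dB.
Converting to relative power and adding: 10^(54.7/10) + 10^(84.5/10) + 10^(81.5/10) = 4.234e+08.
Combined level = 10 log₁₀(4.234e+08) = 86.3 dB.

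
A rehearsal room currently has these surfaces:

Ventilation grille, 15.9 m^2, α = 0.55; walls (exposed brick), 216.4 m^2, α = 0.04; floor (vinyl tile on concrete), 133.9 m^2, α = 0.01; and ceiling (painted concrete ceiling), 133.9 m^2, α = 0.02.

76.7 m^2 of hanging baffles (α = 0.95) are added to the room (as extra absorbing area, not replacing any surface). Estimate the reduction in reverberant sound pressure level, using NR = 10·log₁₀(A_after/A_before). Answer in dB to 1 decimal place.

6.4 dB

Equivalent absorption area: A_before = 15.9·0.55 + 216.4·0.04 + 133.9·0.01 + 133.9·0.02 = 21.418 m^2.
Treatment contributes 76.7·0.95 = 72.865 sabins.
New total A_after = 94.283 sabins.
Reduction = 10 log₁₀(A_after/A_before) = 10 log₁₀(4.4020) = 6.4 dB.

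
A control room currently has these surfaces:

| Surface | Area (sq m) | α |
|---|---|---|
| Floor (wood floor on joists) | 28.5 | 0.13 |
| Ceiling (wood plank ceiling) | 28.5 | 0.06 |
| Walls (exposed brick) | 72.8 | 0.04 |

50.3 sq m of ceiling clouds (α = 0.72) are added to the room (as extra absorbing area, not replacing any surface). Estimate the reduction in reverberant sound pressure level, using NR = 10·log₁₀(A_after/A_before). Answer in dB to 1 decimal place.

7.3 dB

A_before = Σ Sᵢαᵢ = 28.5*0.13 + 28.5*0.06 + 72.8*0.04 = 8.327 sabins.
Added absorption = 50.3 × 0.72 = 36.216 sabins.
New total A_after = 44.543 sabins.
NR = 10·log₁₀(44.543/8.327) = 7.3 dB.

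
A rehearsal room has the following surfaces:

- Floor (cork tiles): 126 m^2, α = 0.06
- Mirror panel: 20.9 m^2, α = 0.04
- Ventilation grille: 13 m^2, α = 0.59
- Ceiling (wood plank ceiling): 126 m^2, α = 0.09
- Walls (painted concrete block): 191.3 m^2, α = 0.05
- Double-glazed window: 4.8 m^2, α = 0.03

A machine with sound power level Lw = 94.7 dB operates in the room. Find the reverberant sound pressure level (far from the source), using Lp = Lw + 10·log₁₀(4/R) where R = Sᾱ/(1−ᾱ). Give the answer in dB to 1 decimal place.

84.7 dB

Σ(Sᵢαᵢ) = 126·0.06 + 20.9·0.04 + 13·0.59 + 126·0.09 + 191.3·0.05 + 4.8·0.03 = 37.115; total area S = 482.0 m^2.
ᾱ = 0.0770, so room constant R = A/(1−ᾱ) = 40.211 m^2.
Lp = 94.7 + 10·log₁₀(4/40.211) = 94.7 + (-10.02) = 84.7 dB.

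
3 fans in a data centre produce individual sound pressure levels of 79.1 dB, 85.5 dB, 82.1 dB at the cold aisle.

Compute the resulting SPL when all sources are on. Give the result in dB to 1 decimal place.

87.8 dB

Σ 10^(Lᵢ/10) = 5.983e+08.
Back to dB: 10·log₁₀ Σ = 87.8 dB.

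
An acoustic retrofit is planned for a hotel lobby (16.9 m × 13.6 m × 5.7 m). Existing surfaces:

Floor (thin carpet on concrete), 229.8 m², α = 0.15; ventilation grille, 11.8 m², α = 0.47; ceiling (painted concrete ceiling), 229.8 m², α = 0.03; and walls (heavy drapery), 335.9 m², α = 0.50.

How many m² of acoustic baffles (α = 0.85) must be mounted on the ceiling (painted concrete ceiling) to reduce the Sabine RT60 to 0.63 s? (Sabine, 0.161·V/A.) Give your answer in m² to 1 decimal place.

Equivalent absorption area: A₁ = 229.8*0.15 + 11.8*0.47 + 229.8*0.03 + 335.9*0.50 = 214.860 m².
Required A₂ = 0.161·1310.088/0.63 = 334.800 sabins.
Absorption to add: 334.800 − 214.860 = 119.940 sabins.
Net gain per m²: Δα = 0.85 − 0.03 = 0.82.
Panel area = 119.940 / 0.82 = 146.3 m².

146.3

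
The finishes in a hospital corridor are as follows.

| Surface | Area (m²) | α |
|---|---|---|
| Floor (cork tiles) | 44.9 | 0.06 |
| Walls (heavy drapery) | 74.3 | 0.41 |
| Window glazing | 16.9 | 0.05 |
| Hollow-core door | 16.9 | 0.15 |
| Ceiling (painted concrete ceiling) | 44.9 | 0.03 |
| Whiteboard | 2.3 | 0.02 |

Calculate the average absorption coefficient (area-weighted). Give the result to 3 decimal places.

0.189

Total surface area S = 200.2 m².
A = 44.9·0.06 + 74.3·0.41 + 16.9·0.05 + 16.9·0.15 + 44.9·0.03 + 2.3·0.02 = 37.930 sabins.
ᾱ = 37.930 / 200.2 = 0.189.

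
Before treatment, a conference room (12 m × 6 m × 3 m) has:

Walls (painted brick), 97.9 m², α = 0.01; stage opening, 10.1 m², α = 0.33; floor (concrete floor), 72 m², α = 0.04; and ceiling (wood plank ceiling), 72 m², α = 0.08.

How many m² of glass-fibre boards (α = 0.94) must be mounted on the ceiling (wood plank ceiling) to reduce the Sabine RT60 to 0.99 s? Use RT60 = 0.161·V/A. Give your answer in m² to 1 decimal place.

Equivalent absorption area: A₁ = 97.9*0.01 + 10.1*0.33 + 72*0.04 + 72*0.08 = 12.952 m².
Required A₂ = 0.161·216/0.99 = 35.127 sabins.
Absorption to add: 35.127 − 12.952 = 22.175 sabins.
Each m² of panel replacing the ceiling (wood plank ceiling) adds (0.94 − 0.08) = 0.86 sabins.
Panel area = 22.175 / 0.86 = 25.8 m².

25.8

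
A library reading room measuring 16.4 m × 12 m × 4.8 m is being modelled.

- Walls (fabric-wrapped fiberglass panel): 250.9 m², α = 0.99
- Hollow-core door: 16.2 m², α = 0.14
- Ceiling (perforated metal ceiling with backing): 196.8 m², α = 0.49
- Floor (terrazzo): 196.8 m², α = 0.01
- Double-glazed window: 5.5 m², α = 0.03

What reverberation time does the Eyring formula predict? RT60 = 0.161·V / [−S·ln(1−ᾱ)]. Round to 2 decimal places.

Total surface area S = 250.9 + 16.2 + 196.8 + 196.8 + 5.5 = 666.2 m².
Σ(Sᵢαᵢ) = 250.9·0.99 + 16.2·0.14 + 196.8·0.49 + 196.8·0.01 + 5.5·0.03 = 349.224.
ᾱ = 349.224 / 666.2 = 0.5242.
−S·ln(1−ᾱ) = −666.2 × ln(1 − 0.5242) = 494.825.
V = 16.4 × 12 × 4.8 = 944.64 m³.
T = 0.161·V/[−S·ln(1−ᾱ)] = 0.161·944.64/494.825 = 0.31 s.

0.31 s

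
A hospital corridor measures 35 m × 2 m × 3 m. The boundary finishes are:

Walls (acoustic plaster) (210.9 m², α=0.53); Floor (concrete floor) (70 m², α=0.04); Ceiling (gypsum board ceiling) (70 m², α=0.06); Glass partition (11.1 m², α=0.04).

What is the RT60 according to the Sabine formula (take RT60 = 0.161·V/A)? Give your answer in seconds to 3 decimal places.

0.284 seconds

A = Σ Sᵢαᵢ = 210.9*0.53 + 70*0.04 + 70*0.06 + 11.1*0.04 = 119.221 sabins.
V = 35·2·3 = 210 m³.
RT60 = 0.161 · V / A = 0.161 × 210 / 119.221 = 0.284 s.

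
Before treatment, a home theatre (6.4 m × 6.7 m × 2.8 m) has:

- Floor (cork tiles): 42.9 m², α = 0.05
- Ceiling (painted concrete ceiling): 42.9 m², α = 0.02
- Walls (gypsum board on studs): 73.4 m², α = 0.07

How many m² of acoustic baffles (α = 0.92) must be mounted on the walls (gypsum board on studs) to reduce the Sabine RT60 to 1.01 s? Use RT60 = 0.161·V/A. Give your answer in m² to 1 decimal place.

Total absorption A₁ = 42.9·0.05 + 42.9·0.02 + 73.4·0.07
  = 2.145 + 0.858 + 5.138 = 8.141 m² sabins.
V = 120.064 m³. Target absorption A₂ = 0.161 × 120.064 / 1.01 = 19.139 sabins.
ΔA needed = 19.139 − 8.141 = 10.998 sabins.
Net gain per m²: Δα = 0.92 − 0.07 = 0.85.
Panel area = 10.998 / 0.85 = 12.9 m².

12.9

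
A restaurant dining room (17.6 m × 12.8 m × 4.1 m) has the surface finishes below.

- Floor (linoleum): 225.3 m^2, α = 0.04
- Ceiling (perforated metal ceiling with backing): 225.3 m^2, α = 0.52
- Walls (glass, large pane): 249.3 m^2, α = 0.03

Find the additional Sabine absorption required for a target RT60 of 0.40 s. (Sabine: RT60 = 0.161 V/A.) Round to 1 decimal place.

A₁ = Σ Sᵢαᵢ = 225.3*0.04 + 225.3*0.52 + 249.3*0.03 = 133.647 sabins.
For T = 0.40 s, need A₂ = 0.161·V/T = 0.161·923.648/0.40 = 371.768 sabins.
Shortfall: 371.768 − 133.647 = 238.1 sabins.

238.1 sabins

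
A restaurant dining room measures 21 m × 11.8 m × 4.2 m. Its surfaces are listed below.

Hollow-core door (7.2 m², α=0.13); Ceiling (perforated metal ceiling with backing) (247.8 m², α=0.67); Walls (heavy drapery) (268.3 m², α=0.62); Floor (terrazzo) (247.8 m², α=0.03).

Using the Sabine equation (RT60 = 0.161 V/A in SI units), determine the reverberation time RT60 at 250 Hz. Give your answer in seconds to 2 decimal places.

0.49 s

Equivalent absorption area: A = 7.2*0.13 + 247.8*0.67 + 268.3*0.62 + 247.8*0.03 = 340.742 m².
V = 21·11.8·4.2 = 1040.76 m³.
T = 0.161 V/A = 0.161·1040.76/340.742 = 0.49 s.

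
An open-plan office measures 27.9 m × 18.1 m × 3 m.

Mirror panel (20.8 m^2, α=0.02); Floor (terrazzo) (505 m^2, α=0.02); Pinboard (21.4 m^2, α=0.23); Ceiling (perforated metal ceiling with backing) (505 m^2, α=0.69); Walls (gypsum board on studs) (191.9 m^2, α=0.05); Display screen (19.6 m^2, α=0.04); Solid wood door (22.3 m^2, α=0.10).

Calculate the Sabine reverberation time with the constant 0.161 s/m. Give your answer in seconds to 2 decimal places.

0.65 s

Equivalent absorption area: A = 20.8·0.02 + 505·0.02 + 21.4·0.23 + 505·0.69 + 191.9·0.05 + 19.6·0.04 + 22.3·0.10 = 376.497 m^2.
Volume V = 27.9 × 18.1 × 3 = 1514.97 m³.
RT60 = 0.161 · V / A = 0.161 × 1514.97 / 376.497 = 0.65 s.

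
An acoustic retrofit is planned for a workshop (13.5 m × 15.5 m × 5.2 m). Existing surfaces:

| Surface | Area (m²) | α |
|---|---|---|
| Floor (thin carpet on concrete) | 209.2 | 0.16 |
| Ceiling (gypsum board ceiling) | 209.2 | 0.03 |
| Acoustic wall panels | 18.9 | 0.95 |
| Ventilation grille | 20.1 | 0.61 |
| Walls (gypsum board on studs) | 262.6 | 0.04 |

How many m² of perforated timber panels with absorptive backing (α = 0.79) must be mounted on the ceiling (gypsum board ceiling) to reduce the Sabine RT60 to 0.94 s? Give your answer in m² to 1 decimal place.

Total absorption A₁ = 209.2·0.16 + 209.2·0.03 + 18.9·0.95 + 20.1·0.61 + 262.6·0.04
  = 33.472 + 6.276 + 17.955 + 12.261 + 10.504 = 80.468 m² sabins.
Required A₂ = 0.161·1088.1/0.94 = 186.366 sabins.
ΔA needed = 186.366 − 80.468 = 105.898 sabins.
Net gain per m²: Δα = 0.79 − 0.03 = 0.76.
Panel area = 105.898 / 0.76 = 139.3 m².

139.3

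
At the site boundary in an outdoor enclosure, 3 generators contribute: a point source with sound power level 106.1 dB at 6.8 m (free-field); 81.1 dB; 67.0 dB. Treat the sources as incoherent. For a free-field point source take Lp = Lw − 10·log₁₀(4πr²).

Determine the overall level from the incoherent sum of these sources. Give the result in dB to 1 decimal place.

Source at 6.8 m: Lp = 106.1 − 10·log₁₀(4π·6.8²) = 106.1 − 10·log₁₀(581.069) = 78.5 dB.
Sum in the linear (power) domain: Σ 10^(Lᵢ/10) = 10^(78.5/10) + 10^(81.1/10) + 10^(67.0/10) = 2.046e+08.
L_total = 10·log₁₀(2.046e+08) = 83.1 dB.

83.1 dB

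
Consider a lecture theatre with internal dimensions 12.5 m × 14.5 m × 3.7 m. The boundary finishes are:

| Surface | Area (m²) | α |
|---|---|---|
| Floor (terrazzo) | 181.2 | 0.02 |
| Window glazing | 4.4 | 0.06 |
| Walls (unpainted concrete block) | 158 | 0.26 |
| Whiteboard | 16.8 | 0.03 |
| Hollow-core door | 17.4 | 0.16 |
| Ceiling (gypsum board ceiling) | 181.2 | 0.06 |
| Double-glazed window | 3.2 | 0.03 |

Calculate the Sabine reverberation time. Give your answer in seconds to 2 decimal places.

Equivalent absorption area: A = 181.2×0.02 + 4.4×0.06 + 158×0.26 + 16.8×0.03 + 17.4×0.16 + 181.2×0.06 + 3.2×0.03 = 59.224 m².
Room volume: 670.625 m³.
Sabine: RT60 = 0.161 × 670.625 / 59.224 = 1.82 s.

1.82 sec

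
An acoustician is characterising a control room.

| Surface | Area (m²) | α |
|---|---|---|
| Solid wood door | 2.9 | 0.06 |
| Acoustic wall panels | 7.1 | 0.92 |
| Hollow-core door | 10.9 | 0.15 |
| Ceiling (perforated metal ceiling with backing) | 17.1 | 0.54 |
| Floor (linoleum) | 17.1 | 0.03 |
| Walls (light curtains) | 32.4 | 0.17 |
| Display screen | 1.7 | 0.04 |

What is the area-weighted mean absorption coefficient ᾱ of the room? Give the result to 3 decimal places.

0.265

S = Σ Sᵢ = 2.9 + 7.1 + 10.9 + 17.1 + 17.1 + 32.4 + 1.7 = 89.2 m².
Σ(Sᵢαᵢ) = 2.9*0.06 + 7.1*0.92 + 10.9*0.15 + 17.1*0.54 + 17.1*0.03 + 32.4*0.17 + 1.7*0.04 = 23.664.
ᾱ = A/S = 0.265.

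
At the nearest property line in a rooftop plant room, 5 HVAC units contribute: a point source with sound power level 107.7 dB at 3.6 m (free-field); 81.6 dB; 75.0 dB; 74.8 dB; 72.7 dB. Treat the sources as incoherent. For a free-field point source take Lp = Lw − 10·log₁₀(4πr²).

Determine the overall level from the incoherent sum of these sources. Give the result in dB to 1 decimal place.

Source at 3.6 m: Lp = 107.7 − 10·log₁₀(4π·3.6²) = 107.7 − 10·log₁₀(162.860) = 85.6 dB.
Sum in the linear (power) domain: Σ 10^(Lᵢ/10) = 10^(85.6/10) + 10^(81.6/10) + 10^(75.0/10) + 10^(74.8/10) + 10^(72.7/10) = 5.881e+08.
Back to dB: 10·log₁₀ Σ = 87.7 dB.

87.7 dB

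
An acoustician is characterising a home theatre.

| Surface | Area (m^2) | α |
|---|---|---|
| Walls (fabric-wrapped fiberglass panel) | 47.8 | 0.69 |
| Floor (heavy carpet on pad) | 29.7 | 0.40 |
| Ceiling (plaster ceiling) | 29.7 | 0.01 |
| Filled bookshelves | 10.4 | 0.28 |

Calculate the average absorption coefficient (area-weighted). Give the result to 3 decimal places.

0.409

S = Σ Sᵢ = 47.8 + 29.7 + 29.7 + 10.4 = 117.6 m^2.
Weighted sum Σ Sα = 48.071.
ᾱ = 48.071 / 117.6 = 0.409.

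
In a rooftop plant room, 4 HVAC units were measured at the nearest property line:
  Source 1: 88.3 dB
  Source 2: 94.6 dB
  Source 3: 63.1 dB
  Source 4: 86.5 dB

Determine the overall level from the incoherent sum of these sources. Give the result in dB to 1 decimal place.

96.0 dB

Converting to relative power and adding: 10^(88.3/10) + 10^(94.6/10) + 10^(63.1/10) + 10^(86.5/10) = 4.009e+09.
Combined level = 10 log₁₀(4.009e+09) = 96.0 dB.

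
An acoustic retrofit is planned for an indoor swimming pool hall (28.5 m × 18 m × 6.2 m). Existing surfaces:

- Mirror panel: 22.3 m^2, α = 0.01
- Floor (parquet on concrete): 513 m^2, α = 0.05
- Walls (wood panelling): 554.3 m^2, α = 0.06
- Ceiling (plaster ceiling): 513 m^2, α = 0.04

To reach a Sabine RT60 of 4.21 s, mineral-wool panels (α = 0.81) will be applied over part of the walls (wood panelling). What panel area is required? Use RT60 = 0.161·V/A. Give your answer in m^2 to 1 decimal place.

A₁ = Σ Sᵢαᵢ = 22.3·0.01 + 513·0.05 + 554.3·0.06 + 513·0.04 = 79.651 sabins.
V = 3180.6 m³. Target absorption A₂ = 0.161 × 3180.6 / 4.21 = 121.633 sabins.
ΔA needed = 121.633 − 79.651 = 41.982 sabins.
Net gain per m^2: Δα = 0.81 − 0.06 = 0.75.
Area = ΔA/Δα = 41.982/0.75 = 56.0 m^2.

56.0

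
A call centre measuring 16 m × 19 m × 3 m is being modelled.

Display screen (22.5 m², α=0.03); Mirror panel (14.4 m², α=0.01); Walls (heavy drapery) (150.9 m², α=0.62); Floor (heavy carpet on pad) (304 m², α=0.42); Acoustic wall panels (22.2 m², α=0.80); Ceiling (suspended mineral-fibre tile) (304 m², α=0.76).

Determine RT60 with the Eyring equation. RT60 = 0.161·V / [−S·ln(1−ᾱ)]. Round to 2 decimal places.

S = Σ Sᵢ = 818.0 m².
Absorption A = 22.5·0.03 + 14.4·0.01 + 150.9·0.62 + 304·0.42 + 22.2·0.80 + 304·0.76 = 470.857 sabins.
ᾱ = 470.857 / 818.0 = 0.5756.
−S·ln(1−ᾱ) = −818.0 × ln(1 − 0.5756) = 701.091.
V = 16 × 19 × 3 = 912 m³.
T = 0.161·V/[−S·ln(1−ᾱ)] = 0.161·912/701.091 = 0.21 s.

0.21 s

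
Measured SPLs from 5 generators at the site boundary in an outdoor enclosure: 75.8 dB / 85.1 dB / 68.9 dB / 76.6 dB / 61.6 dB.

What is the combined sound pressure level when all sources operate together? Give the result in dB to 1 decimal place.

Sum in the linear (power) domain: Σ 10^(Lᵢ/10) = 10^(75.8/10) + 10^(85.1/10) + 10^(68.9/10) + 10^(76.6/10) + 10^(61.6/10) = 4.165e+08.
L_total = 10·log₁₀(4.165e+08) = 86.2 dB.

86.2 dB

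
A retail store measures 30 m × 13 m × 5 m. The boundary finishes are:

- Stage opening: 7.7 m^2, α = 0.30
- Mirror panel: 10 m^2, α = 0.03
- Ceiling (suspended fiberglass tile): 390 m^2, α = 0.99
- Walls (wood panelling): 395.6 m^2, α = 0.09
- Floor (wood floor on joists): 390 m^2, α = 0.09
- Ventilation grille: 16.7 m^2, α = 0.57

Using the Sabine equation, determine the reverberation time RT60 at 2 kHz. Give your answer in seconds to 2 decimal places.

Total absorption A = 7.7×0.30 + 10×0.03 + 390×0.99 + 395.6×0.09 + 390×0.09 + 16.7×0.57
  = 2.310 + 0.300 + 386.100 + 35.604 + 35.100 + 9.519 = 468.933 m^2 sabins.
Room volume: 1950 m³.
T = 0.161 V/A = 0.161·1950/468.933 = 0.67 s.

0.67 sec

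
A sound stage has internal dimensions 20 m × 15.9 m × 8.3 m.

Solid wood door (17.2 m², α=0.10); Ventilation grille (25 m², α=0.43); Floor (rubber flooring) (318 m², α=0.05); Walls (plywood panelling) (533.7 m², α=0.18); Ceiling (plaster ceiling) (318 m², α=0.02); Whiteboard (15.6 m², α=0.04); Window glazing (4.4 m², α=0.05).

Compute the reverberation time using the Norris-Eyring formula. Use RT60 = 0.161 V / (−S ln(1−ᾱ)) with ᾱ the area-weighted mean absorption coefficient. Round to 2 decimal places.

3.05 seconds

S = Σ Sᵢ = 1231.9 m².
Σ(Sᵢαᵢ) = 17.2·0.10 + 25·0.43 + 318·0.05 + 533.7·0.18 + 318·0.02 + 15.6·0.04 + 4.4·0.05 = 131.640.
Mean coefficient ᾱ = A/S = 0.1069.
Eyring denominator: −S ln(1−ᾱ) = 139.275.
V = 20 × 15.9 × 8.3 = 2639.4 m³.
RT60 = 0.161 × 2639.4 / 139.275 = 3.05 s.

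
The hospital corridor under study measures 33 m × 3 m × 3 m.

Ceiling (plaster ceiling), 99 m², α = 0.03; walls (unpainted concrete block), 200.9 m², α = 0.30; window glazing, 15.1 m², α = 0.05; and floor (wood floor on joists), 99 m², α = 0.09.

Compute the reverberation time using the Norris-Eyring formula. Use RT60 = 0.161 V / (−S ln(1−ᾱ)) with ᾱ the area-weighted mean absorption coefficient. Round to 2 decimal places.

0.60 s

Total surface area S = 99 + 200.9 + 15.1 + 99 = 414.0 m².
Σ(Sᵢαᵢ) = 99·0.03 + 200.9·0.30 + 15.1·0.05 + 99·0.09 = 72.905.
ᾱ = 72.905 / 414.0 = 0.1761.
Eyring denominator: −S ln(1−ᾱ) = 80.194.
V = 33 × 3 × 3 = 297 m³.
RT60 = 0.161 × 297 / 80.194 = 0.60 s.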